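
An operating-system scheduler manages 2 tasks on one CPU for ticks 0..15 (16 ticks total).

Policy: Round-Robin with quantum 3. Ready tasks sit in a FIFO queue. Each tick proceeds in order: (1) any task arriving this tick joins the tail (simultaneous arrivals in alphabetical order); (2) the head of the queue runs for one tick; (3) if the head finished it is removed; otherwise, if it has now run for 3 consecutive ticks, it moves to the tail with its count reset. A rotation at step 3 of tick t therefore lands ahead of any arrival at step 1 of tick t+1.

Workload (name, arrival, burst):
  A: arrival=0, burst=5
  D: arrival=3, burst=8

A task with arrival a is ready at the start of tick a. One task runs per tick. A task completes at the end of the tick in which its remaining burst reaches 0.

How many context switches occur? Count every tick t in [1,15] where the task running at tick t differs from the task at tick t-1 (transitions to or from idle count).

t=0: queue=[A] q_used=0 → run A
t=1: queue=[A] q_used=1 → run A
t=2: queue=[A] q_used=2 → run A
t=3: queue=[A,D] q_used=0 → run A
t=4: queue=[A,D] q_used=1 → run A
t=5: queue=[D] q_used=0 → run D
t=6: queue=[D] q_used=1 → run D
t=7: queue=[D] q_used=2 → run D
t=8: queue=[D] q_used=0 → run D
t=9: queue=[D] q_used=1 → run D
t=10: queue=[D] q_used=2 → run D
t=11: queue=[D] q_used=0 → run D
t=12: queue=[D] q_used=1 → run D
t=13: (idle)
t=14: (idle)
t=15: (idle)

context switches = 2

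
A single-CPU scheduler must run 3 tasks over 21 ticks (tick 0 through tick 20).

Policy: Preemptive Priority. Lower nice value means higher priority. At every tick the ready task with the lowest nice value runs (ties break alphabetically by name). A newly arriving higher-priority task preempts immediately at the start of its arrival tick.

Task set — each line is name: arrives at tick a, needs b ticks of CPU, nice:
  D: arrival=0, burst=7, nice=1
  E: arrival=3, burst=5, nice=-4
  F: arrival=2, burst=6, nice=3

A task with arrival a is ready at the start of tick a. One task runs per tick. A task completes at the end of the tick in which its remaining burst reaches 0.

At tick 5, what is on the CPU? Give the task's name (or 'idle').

running at tick 5 = E

t=0: ready={D} → run D
t=1: ready={D} → run D
t=2: ready={D,F} → run D
t=3: ready={D,E,F} → run E
t=4: ready={D,E,F} → run E
t=5: ready={D,E,F} → run E
t=6: ready={D,E,F} → run E
t=7: ready={D,E,F} → run E
t=8: ready={D,F} → run D
t=9: ready={D,F} → run D
t=10: ready={D,F} → run D
t=11: ready={D,F} → run D
t=12: ready={F} → run F
t=13: ready={F} → run F
t=14: ready={F} → run F
t=15: ready={F} → run F
t=16: ready={F} → run F
t=17: ready={F} → run F
t=18: (idle)
t=19: (idle)
t=20: (idle)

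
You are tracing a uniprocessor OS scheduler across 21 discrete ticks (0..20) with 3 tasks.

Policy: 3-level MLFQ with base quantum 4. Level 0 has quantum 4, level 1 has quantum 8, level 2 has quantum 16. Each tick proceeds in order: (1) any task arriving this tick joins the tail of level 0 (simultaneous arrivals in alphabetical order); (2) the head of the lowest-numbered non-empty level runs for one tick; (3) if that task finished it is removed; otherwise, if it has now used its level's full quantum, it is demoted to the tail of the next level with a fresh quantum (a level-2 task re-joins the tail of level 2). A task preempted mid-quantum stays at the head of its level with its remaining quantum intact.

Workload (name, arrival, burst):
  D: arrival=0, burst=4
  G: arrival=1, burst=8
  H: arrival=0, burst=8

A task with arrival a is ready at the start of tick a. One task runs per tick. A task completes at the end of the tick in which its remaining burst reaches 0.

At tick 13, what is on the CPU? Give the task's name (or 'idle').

t=0: L0/L1/L2 = DH/-/- → run D
t=1: L0/L1/L2 = DHG/-/- → run D
t=2: L0/L1/L2 = DHG/-/- → run D
t=3: L0/L1/L2 = DHG/-/- → run D
t=4: L0/L1/L2 = HG/-/- → run H
t=5: L0/L1/L2 = HG/-/- → run H
t=6: L0/L1/L2 = HG/-/- → run H
t=7: L0/L1/L2 = HG/-/- → run H
t=8: L0/L1/L2 = G/H/- → run G
t=9: L0/L1/L2 = G/H/- → run G
t=10: L0/L1/L2 = G/H/- → run G
t=11: L0/L1/L2 = G/H/- → run G
t=12: L0/L1/L2 = -/HG/- → run H
t=13: L0/L1/L2 = -/HG/- → run H
t=14: L0/L1/L2 = -/HG/- → run H
t=15: L0/L1/L2 = -/HG/- → run H
t=16: L0/L1/L2 = -/G/- → run G
t=17: L0/L1/L2 = -/G/- → run G
t=18: L0/L1/L2 = -/G/- → run G
t=19: L0/L1/L2 = -/G/- → run G
t=20: (idle)

running at tick 13 = H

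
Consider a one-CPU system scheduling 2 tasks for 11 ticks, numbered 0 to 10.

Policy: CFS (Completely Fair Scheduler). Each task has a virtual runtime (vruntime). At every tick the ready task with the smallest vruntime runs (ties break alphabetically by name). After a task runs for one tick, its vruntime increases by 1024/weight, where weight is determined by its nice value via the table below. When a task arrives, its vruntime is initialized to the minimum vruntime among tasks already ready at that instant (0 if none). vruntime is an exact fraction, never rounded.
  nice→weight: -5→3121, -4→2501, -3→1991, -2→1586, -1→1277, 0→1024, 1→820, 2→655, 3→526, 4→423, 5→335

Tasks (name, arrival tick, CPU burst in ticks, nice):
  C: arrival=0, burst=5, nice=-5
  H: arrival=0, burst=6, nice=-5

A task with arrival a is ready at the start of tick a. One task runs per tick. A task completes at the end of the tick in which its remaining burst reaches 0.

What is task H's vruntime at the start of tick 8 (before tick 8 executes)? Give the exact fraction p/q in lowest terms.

t=0: vr[C=0 H=0] → run C
t=1: vr[C=1024/3121 H=0] → run H
t=2: vr[C=1024/3121 H=1024/3121] → run C
t=3: vr[C=2048/3121 H=1024/3121] → run H
t=4: vr[C=2048/3121 H=2048/3121] → run C
t=5: vr[C=3072/3121 H=2048/3121] → run H
t=6: vr[C=3072/3121 H=3072/3121] → run C
t=7: vr[C=4096/3121 H=3072/3121] → run H
t=8: vr[C=4096/3121 H=4096/3121] → run C
t=9: vr[H=4096/3121] → run H
t=10: vr[H=5120/3121] → run H

vruntime(H, start of tick 8) = 4096/3121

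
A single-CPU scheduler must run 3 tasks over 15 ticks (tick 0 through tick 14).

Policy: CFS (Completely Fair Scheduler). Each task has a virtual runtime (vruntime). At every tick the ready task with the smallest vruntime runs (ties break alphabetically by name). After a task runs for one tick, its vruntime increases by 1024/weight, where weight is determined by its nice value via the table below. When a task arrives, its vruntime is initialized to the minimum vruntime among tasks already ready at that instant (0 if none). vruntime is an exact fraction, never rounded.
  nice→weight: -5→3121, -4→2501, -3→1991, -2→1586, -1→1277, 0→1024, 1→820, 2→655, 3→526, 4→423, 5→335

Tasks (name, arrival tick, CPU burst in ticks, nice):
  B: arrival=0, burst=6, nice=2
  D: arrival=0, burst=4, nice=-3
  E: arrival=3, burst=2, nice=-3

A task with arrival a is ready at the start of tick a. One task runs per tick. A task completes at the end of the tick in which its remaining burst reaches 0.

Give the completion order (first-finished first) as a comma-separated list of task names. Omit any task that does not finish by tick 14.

completion order = D, E, B

t=0: vr[B=0 D=0] → run B
t=1: vr[B=1024/655 D=0] → run D
t=2: vr[B=1024/655 D=1024/1991] → run D
t=3: vr[B=1024/655 D=2048/1991 E=2048/1991] → run D
t=4: vr[B=1024/655 D=3072/1991 E=2048/1991] → run E
t=5: vr[B=1024/655 D=3072/1991 E=3072/1991] → run D
t=6: vr[B=1024/655 E=3072/1991] → run E
t=7: vr[B=1024/655] → run B
t=8: vr[B=2048/655] → run B
t=9: vr[B=3072/655] → run B
t=10: vr[B=4096/655] → run B
t=11: vr[B=1024/131] → run B
t=12: (idle)
t=13: (idle)
t=14: (idle)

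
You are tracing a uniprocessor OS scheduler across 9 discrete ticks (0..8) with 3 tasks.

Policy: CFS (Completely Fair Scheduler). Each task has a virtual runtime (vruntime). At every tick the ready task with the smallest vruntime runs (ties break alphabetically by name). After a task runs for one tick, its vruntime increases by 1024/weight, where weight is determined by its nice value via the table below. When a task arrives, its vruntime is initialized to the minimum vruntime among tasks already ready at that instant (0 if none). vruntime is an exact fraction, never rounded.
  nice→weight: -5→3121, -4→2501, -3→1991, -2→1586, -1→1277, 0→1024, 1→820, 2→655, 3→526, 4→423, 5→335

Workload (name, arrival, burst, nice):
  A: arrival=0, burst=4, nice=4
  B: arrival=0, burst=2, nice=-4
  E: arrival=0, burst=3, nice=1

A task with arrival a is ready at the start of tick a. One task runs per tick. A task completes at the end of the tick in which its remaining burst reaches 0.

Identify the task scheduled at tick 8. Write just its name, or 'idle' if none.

running at tick 8 = A

t=0: vr[A=0 B=0 E=0] → run A
t=1: vr[A=1024/423 B=0 E=0] → run B
t=2: vr[A=1024/423 B=1024/2501 E=0] → run E
t=3: vr[A=1024/423 B=1024/2501 E=256/205] → run B
t=4: vr[A=1024/423 E=256/205] → run E
t=5: vr[A=1024/423 E=512/205] → run A
t=6: vr[A=2048/423 E=512/205] → run E
t=7: vr[A=2048/423] → run A
t=8: vr[A=1024/141] → run A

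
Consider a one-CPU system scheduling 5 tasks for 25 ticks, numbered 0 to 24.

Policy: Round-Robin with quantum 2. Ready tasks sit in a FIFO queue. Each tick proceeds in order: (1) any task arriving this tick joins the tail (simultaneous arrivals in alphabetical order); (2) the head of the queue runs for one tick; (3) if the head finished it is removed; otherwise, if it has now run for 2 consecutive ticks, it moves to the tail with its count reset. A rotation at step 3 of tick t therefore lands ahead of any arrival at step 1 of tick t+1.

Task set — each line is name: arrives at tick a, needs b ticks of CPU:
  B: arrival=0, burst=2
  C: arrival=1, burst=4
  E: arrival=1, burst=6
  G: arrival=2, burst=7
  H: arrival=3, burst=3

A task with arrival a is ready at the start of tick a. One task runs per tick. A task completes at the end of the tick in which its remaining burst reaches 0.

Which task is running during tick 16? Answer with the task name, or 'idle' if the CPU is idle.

running at tick 16 = H

t=0: queue=[B] q_used=0 → run B
t=1: queue=[B,C,E] q_used=1 → run B
t=2: queue=[C,E,G] q_used=0 → run C
t=3: queue=[C,E,G,H] q_used=1 → run C
t=4: queue=[E,G,H,C] q_used=0 → run E
t=5: queue=[E,G,H,C] q_used=1 → run E
t=6: queue=[G,H,C,E] q_used=0 → run G
t=7: queue=[G,H,C,E] q_used=1 → run G
t=8: queue=[H,C,E,G] q_used=0 → run H
t=9: queue=[H,C,E,G] q_used=1 → run H
t=10: queue=[C,E,G,H] q_used=0 → run C
t=11: queue=[C,E,G,H] q_used=1 → run C
t=12: queue=[E,G,H] q_used=0 → run E
t=13: queue=[E,G,H] q_used=1 → run E
t=14: queue=[G,H,E] q_used=0 → run G
t=15: queue=[G,H,E] q_used=1 → run G
t=16: queue=[H,E,G] q_used=0 → run H
t=17: queue=[E,G] q_used=0 → run E
t=18: queue=[E,G] q_used=1 → run E
t=19: queue=[G] q_used=0 → run G
t=20: queue=[G] q_used=1 → run G
t=21: queue=[G] q_used=0 → run G
t=22: (idle)
t=23: (idle)
t=24: (idle)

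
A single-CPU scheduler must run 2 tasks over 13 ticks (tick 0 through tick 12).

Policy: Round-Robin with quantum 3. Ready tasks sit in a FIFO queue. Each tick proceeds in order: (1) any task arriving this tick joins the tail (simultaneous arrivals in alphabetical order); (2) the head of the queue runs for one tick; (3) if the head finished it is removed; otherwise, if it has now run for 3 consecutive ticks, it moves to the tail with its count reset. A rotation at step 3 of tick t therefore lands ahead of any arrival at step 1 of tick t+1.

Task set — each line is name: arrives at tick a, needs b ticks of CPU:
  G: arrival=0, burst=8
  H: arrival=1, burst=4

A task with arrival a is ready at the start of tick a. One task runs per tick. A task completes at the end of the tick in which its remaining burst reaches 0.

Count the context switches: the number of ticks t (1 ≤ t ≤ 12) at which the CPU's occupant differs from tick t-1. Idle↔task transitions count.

t=0: queue=[G] q_used=0 → run G
t=1: queue=[G,H] q_used=1 → run G
t=2: queue=[G,H] q_used=2 → run G
t=3: queue=[H,G] q_used=0 → run H
t=4: queue=[H,G] q_used=1 → run H
t=5: queue=[H,G] q_used=2 → run H
t=6: queue=[G,H] q_used=0 → run G
t=7: queue=[G,H] q_used=1 → run G
t=8: queue=[G,H] q_used=2 → run G
t=9: queue=[H,G] q_used=0 → run H
t=10: queue=[G] q_used=0 → run G
t=11: queue=[G] q_used=1 → run G
t=12: (idle)

context switches = 5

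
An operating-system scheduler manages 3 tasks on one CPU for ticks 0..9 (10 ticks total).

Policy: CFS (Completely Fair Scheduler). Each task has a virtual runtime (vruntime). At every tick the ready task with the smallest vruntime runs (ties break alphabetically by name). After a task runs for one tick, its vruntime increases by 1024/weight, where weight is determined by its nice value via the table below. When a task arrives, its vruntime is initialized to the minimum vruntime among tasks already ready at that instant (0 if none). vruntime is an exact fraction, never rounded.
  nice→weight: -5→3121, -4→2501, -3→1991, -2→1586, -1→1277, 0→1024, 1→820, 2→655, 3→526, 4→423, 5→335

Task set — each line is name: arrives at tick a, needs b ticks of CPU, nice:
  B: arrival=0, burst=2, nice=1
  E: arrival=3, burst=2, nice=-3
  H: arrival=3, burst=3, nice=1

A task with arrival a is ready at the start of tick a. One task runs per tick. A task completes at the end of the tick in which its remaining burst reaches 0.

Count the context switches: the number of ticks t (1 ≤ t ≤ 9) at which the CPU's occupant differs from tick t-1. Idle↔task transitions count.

context switches = 6

t=0: vr[B=0] → run B
t=1: vr[B=256/205] → run B
t=2: (idle)
t=3: vr[E=0 H=0] → run E
t=4: vr[E=1024/1991 H=0] → run H
t=5: vr[E=1024/1991 H=256/205] → run E
t=6: vr[H=256/205] → run H
t=7: vr[H=512/205] → run H
t=8: (idle)
t=9: (idle)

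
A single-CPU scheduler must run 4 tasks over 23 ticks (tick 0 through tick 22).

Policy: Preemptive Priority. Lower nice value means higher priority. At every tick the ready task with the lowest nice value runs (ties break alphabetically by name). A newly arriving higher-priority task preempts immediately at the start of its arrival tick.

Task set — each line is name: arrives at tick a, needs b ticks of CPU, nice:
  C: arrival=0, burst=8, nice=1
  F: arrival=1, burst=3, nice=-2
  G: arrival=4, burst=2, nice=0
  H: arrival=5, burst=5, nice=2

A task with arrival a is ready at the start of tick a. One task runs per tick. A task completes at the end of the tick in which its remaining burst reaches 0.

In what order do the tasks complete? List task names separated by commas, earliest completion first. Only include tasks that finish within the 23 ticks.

completion order = F, G, C, H

t=0: ready={C} → run C
t=1: ready={C,F} → run F
t=2: ready={C,F} → run F
t=3: ready={C,F} → run F
t=4: ready={C,G} → run G
t=5: ready={C,G,H} → run G
t=6: ready={C,H} → run C
t=7: ready={C,H} → run C
t=8: ready={C,H} → run C
t=9: ready={C,H} → run C
t=10: ready={C,H} → run C
t=11: ready={C,H} → run C
t=12: ready={C,H} → run C
t=13: ready={H} → run H
t=14: ready={H} → run H
t=15: ready={H} → run H
t=16: ready={H} → run H
t=17: ready={H} → run H
t=18: (idle)
t=19: (idle)
t=20: (idle)
t=21: (idle)
t=22: (idle)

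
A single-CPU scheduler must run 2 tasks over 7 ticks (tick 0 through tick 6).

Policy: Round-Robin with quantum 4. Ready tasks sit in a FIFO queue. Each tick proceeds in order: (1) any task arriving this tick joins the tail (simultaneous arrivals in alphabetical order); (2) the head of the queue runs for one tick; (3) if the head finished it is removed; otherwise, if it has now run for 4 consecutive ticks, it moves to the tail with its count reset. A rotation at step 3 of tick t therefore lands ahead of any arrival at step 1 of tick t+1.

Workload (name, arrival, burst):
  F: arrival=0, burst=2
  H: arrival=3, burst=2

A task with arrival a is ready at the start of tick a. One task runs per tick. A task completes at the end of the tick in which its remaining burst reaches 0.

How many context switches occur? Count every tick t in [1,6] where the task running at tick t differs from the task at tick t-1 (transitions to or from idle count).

context switches = 3

t=0: queue=[F] q_used=0 → run F
t=1: queue=[F] q_used=1 → run F
t=2: (idle)
t=3: queue=[H] q_used=0 → run H
t=4: queue=[H] q_used=1 → run H
t=5: (idle)
t=6: (idle)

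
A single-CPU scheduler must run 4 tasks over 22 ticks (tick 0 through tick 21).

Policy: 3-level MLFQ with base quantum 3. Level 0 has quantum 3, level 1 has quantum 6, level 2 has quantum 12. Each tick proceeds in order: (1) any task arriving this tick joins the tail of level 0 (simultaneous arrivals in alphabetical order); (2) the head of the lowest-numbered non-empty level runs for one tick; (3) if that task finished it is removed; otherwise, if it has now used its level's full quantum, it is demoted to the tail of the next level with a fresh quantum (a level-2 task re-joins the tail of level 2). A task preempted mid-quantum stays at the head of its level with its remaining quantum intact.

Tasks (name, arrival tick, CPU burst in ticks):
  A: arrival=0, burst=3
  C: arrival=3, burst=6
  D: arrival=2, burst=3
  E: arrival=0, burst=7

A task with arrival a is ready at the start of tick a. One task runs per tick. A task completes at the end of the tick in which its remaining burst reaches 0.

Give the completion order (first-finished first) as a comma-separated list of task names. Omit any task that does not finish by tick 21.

completion order = A, D, E, C

t=0: L0/L1/L2 = AE/-/- → run A
t=1: L0/L1/L2 = AE/-/- → run A
t=2: L0/L1/L2 = AED/-/- → run A
t=3: L0/L1/L2 = EDC/-/- → run E
t=4: L0/L1/L2 = EDC/-/- → run E
t=5: L0/L1/L2 = EDC/-/- → run E
t=6: L0/L1/L2 = DC/E/- → run D
t=7: L0/L1/L2 = DC/E/- → run D
t=8: L0/L1/L2 = DC/E/- → run D
t=9: L0/L1/L2 = C/E/- → run C
t=10: L0/L1/L2 = C/E/- → run C
t=11: L0/L1/L2 = C/E/- → run C
t=12: L0/L1/L2 = -/EC/- → run E
t=13: L0/L1/L2 = -/EC/- → run E
t=14: L0/L1/L2 = -/EC/- → run E
t=15: L0/L1/L2 = -/EC/- → run E
t=16: L0/L1/L2 = -/C/- → run C
t=17: L0/L1/L2 = -/C/- → run C
t=18: L0/L1/L2 = -/C/- → run C
t=19: (idle)
t=20: (idle)
t=21: (idle)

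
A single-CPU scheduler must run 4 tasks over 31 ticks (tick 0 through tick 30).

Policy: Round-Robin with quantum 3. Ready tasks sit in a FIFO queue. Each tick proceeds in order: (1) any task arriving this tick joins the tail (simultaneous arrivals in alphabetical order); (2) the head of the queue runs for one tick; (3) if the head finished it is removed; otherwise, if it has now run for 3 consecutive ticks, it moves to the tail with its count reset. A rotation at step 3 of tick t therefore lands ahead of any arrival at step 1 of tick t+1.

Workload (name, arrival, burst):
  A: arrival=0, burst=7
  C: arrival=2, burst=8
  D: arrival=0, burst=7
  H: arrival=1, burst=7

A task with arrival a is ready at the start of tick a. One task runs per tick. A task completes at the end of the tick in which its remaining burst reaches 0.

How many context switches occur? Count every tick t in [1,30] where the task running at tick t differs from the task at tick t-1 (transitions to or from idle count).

context switches = 12

t=0: queue=[A,D] q_used=0 → run A
t=1: queue=[A,D,H] q_used=1 → run A
t=2: queue=[A,D,H,C] q_used=2 → run A
t=3: queue=[D,H,C,A] q_used=0 → run D
t=4: queue=[D,H,C,A] q_used=1 → run D
t=5: queue=[D,H,C,A] q_used=2 → run D
t=6: queue=[H,C,A,D] q_used=0 → run H
t=7: queue=[H,C,A,D] q_used=1 → run H
t=8: queue=[H,C,A,D] q_used=2 → run H
t=9: queue=[C,A,D,H] q_used=0 → run C
t=10: queue=[C,A,D,H] q_used=1 → run C
t=11: queue=[C,A,D,H] q_used=2 → run C
t=12: queue=[A,D,H,C] q_used=0 → run A
t=13: queue=[A,D,H,C] q_used=1 → run A
t=14: queue=[A,D,H,C] q_used=2 → run A
t=15: queue=[D,H,C,A] q_used=0 → run D
t=16: queue=[D,H,C,A] q_used=1 → run D
t=17: queue=[D,H,C,A] q_used=2 → run D
t=18: queue=[H,C,A,D] q_used=0 → run H
t=19: queue=[H,C,A,D] q_used=1 → run H
t=20: queue=[H,C,A,D] q_used=2 → run H
t=21: queue=[C,A,D,H] q_used=0 → run C
t=22: queue=[C,A,D,H] q_used=1 → run C
t=23: queue=[C,A,D,H] q_used=2 → run C
t=24: queue=[A,D,H,C] q_used=0 → run A
t=25: queue=[D,H,C] q_used=0 → run D
t=26: queue=[H,C] q_used=0 → run H
t=27: queue=[C] q_used=0 → run C
t=28: queue=[C] q_used=1 → run C
t=29: (idle)
t=30: (idle)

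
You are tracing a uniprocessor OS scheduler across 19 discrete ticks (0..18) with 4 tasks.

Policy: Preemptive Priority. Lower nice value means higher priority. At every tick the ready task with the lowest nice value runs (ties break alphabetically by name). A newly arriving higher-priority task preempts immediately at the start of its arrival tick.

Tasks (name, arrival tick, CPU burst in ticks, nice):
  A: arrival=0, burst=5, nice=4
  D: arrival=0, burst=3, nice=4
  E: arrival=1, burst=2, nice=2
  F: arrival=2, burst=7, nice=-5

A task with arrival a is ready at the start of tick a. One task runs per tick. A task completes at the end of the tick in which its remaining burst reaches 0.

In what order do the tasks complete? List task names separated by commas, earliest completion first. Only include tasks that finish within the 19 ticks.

completion order = F, E, A, D

t=0: ready={A,D} → run A
t=1: ready={A,D,E} → run E
t=2: ready={A,D,E,F} → run F
t=3: ready={A,D,E,F} → run F
t=4: ready={A,D,E,F} → run F
t=5: ready={A,D,E,F} → run F
t=6: ready={A,D,E,F} → run F
t=7: ready={A,D,E,F} → run F
t=8: ready={A,D,E,F} → run F
t=9: ready={A,D,E} → run E
t=10: ready={A,D} → run A
t=11: ready={A,D} → run A
t=12: ready={A,D} → run A
t=13: ready={A,D} → run A
t=14: ready={D} → run D
t=15: ready={D} → run D
t=16: ready={D} → run D
t=17: (idle)
t=18: (idle)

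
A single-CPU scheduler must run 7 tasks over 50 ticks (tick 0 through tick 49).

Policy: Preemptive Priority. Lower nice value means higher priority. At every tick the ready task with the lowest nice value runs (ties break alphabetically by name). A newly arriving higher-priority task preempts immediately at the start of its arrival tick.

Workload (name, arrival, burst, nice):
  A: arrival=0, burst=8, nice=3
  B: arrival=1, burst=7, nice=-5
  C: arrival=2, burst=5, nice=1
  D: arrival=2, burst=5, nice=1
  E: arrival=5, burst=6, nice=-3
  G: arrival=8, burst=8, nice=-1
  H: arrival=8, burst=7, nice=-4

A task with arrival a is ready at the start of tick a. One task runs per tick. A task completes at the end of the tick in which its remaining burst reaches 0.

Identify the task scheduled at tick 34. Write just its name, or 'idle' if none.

t=0: ready={A} → run A
t=1: ready={A,B} → run B
t=2: ready={A,B,C,D} → run B
t=3: ready={A,B,C,D} → run B
t=4: ready={A,B,C,D} → run B
t=5: ready={A,B,C,D,E} → run B
t=6: ready={A,B,C,D,E} → run B
t=7: ready={A,B,C,D,E} → run B
t=8: ready={A,C,D,E,G,H} → run H
t=9: ready={A,C,D,E,G,H} → run H
t=10: ready={A,C,D,E,G,H} → run H
t=11: ready={A,C,D,E,G,H} → run H
t=12: ready={A,C,D,E,G,H} → run H
t=13: ready={A,C,D,E,G,H} → run H
t=14: ready={A,C,D,E,G,H} → run H
t=15: ready={A,C,D,E,G} → run E
t=16: ready={A,C,D,E,G} → run E
t=17: ready={A,C,D,E,G} → run E
t=18: ready={A,C,D,E,G} → run E
t=19: ready={A,C,D,E,G} → run E
t=20: ready={A,C,D,E,G} → run E
t=21: ready={A,C,D,G} → run G
t=22: ready={A,C,D,G} → run G
t=23: ready={A,C,D,G} → run G
t=24: ready={A,C,D,G} → run G
t=25: ready={A,C,D,G} → run G
t=26: ready={A,C,D,G} → run G
t=27: ready={A,C,D,G} → run G
t=28: ready={A,C,D,G} → run G
t=29: ready={A,C,D} → run C
t=30: ready={A,C,D} → run C
t=31: ready={A,C,D} → run C
t=32: ready={A,C,D} → run C
t=33: ready={A,C,D} → run C
t=34: ready={A,D} → run D
t=35: ready={A,D} → run D
t=36: ready={A,D} → run D
t=37: ready={A,D} → run D
t=38: ready={A,D} → run D
t=39: ready={A} → run A
t=40: ready={A} → run A
t=41: ready={A} → run A
t=42: ready={A} → run A
t=43: ready={A} → run A
t=44: ready={A} → run A
t=45: ready={A} → run A
t=46: (idle)
t=47: (idle)
t=48: (idle)
t=49: (idle)

running at tick 34 = D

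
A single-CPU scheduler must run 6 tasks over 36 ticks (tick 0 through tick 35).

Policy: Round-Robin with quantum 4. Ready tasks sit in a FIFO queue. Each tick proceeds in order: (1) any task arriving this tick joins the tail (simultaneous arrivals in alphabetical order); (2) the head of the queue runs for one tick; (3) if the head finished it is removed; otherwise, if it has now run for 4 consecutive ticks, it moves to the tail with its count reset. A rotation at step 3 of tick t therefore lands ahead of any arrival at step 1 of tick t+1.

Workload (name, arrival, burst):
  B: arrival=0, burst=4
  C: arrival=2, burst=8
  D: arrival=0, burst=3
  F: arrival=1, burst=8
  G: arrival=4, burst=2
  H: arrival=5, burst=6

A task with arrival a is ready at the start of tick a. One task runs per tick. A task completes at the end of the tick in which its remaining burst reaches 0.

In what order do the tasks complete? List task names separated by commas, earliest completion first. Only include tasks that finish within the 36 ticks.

t=0: queue=[B,D] q_used=0 → run B
t=1: queue=[B,D,F] q_used=1 → run B
t=2: queue=[B,D,F,C] q_used=2 → run B
t=3: queue=[B,D,F,C] q_used=3 → run B
t=4: queue=[D,F,C,G] q_used=0 → run D
t=5: queue=[D,F,C,G,H] q_used=1 → run D
t=6: queue=[D,F,C,G,H] q_used=2 → run D
t=7: queue=[F,C,G,H] q_used=0 → run F
t=8: queue=[F,C,G,H] q_used=1 → run F
t=9: queue=[F,C,G,H] q_used=2 → run F
t=10: queue=[F,C,G,H] q_used=3 → run F
t=11: queue=[C,G,H,F] q_used=0 → run C
t=12: queue=[C,G,H,F] q_used=1 → run C
t=13: queue=[C,G,H,F] q_used=2 → run C
t=14: queue=[C,G,H,F] q_used=3 → run C
t=15: queue=[G,H,F,C] q_used=0 → run G
t=16: queue=[G,H,F,C] q_used=1 → run G
t=17: queue=[H,F,C] q_used=0 → run H
t=18: queue=[H,F,C] q_used=1 → run H
t=19: queue=[H,F,C] q_used=2 → run H
t=20: queue=[H,F,C] q_used=3 → run H
t=21: queue=[F,C,H] q_used=0 → run F
t=22: queue=[F,C,H] q_used=1 → run F
t=23: queue=[F,C,H] q_used=2 → run F
t=24: queue=[F,C,H] q_used=3 → run F
t=25: queue=[C,H] q_used=0 → run C
t=26: queue=[C,H] q_used=1 → run C
t=27: queue=[C,H] q_used=2 → run C
t=28: queue=[C,H] q_used=3 → run C
t=29: queue=[H] q_used=0 → run H
t=30: queue=[H] q_used=1 → run H
t=31: (idle)
t=32: (idle)
t=33: (idle)
t=34: (idle)
t=35: (idle)

completion order = B, D, G, F, C, H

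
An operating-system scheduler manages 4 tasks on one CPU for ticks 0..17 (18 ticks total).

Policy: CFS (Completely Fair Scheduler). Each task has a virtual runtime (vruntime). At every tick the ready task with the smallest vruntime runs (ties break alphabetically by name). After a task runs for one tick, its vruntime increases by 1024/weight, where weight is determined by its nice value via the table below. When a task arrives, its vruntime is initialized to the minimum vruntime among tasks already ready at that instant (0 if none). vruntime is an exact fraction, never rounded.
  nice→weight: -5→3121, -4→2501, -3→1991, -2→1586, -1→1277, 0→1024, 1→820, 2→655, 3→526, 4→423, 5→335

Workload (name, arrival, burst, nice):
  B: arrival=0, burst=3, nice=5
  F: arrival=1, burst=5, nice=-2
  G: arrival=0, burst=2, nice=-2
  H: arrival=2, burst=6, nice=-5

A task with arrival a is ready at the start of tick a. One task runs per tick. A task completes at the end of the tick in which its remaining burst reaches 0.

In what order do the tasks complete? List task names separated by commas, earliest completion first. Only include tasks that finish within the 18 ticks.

t=0: vr[B=0 G=0] → run B
t=1: vr[B=1024/335 F=0 G=0] → run F
t=2: vr[B=1024/335 F=512/793 G=0 H=0] → run G
t=3: vr[B=1024/335 F=512/793 G=512/793 H=0] → run H
t=4: vr[B=1024/335 F=512/793 G=512/793 H=1024/3121] → run H
t=5: vr[B=1024/335 F=512/793 G=512/793 H=2048/3121] → run F
t=6: vr[B=1024/335 F=1024/793 G=512/793 H=2048/3121] → run G
t=7: vr[B=1024/335 F=1024/793 H=2048/3121] → run H
t=8: vr[B=1024/335 F=1024/793 H=3072/3121] → run H
t=9: vr[B=1024/335 F=1024/793 H=4096/3121] → run F
t=10: vr[B=1024/335 F=1536/793 H=4096/3121] → run H
t=11: vr[B=1024/335 F=1536/793 H=5120/3121] → run H
t=12: vr[B=1024/335 F=1536/793] → run F
t=13: vr[B=1024/335 F=2048/793] → run F
t=14: vr[B=1024/335] → run B
t=15: vr[B=2048/335] → run B
t=16: (idle)
t=17: (idle)

completion order = G, H, F, B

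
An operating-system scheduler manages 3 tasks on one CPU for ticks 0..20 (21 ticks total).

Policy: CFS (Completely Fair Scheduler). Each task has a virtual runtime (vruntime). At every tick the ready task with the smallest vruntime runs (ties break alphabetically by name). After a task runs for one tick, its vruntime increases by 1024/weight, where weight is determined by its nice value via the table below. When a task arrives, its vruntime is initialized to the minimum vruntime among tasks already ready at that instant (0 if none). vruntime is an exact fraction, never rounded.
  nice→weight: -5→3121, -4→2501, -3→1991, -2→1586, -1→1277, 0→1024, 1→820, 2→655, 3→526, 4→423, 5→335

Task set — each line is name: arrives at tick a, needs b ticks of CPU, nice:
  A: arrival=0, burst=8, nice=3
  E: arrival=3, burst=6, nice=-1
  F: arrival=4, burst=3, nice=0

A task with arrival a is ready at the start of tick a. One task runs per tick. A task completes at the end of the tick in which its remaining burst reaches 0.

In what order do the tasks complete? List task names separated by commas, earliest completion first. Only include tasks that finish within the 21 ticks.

completion order = F, E, A

t=0: vr[A=0] → run A
t=1: vr[A=512/263] → run A
t=2: vr[A=1024/263] → run A
t=3: vr[A=1536/263 E=1536/263] → run A
t=4: vr[A=2048/263 E=1536/263 F=1536/263] → run E
t=5: vr[A=2048/263 E=2230784/335851 F=1536/263] → run F
t=6: vr[A=2048/263 E=2230784/335851 F=1799/263] → run E
t=7: vr[A=2048/263 E=2500096/335851 F=1799/263] → run F
t=8: vr[A=2048/263 E=2500096/335851 F=2062/263] → run E
t=9: vr[A=2048/263 E=2769408/335851 F=2062/263] → run A
t=10: vr[A=2560/263 E=2769408/335851 F=2062/263] → run F
t=11: vr[A=2560/263 E=2769408/335851] → run E
t=12: vr[A=2560/263 E=3038720/335851] → run E
t=13: vr[A=2560/263 E=3308032/335851] → run A
t=14: vr[A=3072/263 E=3308032/335851] → run E
t=15: vr[A=3072/263] → run A
t=16: vr[A=3584/263] → run A
t=17: (idle)
t=18: (idle)
t=19: (idle)
t=20: (idle)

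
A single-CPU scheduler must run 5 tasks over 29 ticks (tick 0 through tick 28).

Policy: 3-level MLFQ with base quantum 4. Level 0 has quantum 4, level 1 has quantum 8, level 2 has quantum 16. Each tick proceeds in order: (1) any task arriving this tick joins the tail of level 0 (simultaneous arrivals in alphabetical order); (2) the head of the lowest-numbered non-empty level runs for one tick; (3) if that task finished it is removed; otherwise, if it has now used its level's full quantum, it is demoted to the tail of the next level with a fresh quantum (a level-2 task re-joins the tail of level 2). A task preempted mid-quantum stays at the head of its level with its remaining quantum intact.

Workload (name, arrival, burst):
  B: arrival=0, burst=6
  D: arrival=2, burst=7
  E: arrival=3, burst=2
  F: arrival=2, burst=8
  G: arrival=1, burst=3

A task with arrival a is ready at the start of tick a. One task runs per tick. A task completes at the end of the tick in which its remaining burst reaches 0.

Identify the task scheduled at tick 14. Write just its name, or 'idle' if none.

t=0: L0/L1/L2 = B/-/- → run B
t=1: L0/L1/L2 = BG/-/- → run B
t=2: L0/L1/L2 = BGDF/-/- → run B
t=3: L0/L1/L2 = BGDFE/-/- → run B
t=4: L0/L1/L2 = GDFE/B/- → run G
t=5: L0/L1/L2 = GDFE/B/- → run G
t=6: L0/L1/L2 = GDFE/B/- → run G
t=7: L0/L1/L2 = DFE/B/- → run D
t=8: L0/L1/L2 = DFE/B/- → run D
t=9: L0/L1/L2 = DFE/B/- → run D
t=10: L0/L1/L2 = DFE/B/- → run D
t=11: L0/L1/L2 = FE/BD/- → run F
t=12: L0/L1/L2 = FE/BD/- → run F
t=13: L0/L1/L2 = FE/BD/- → run F
t=14: L0/L1/L2 = FE/BD/- → run F
t=15: L0/L1/L2 = E/BDF/- → run E
t=16: L0/L1/L2 = E/BDF/- → run E
t=17: L0/L1/L2 = -/BDF/- → run B
t=18: L0/L1/L2 = -/BDF/- → run B
t=19: L0/L1/L2 = -/DF/- → run D
t=20: L0/L1/L2 = -/DF/- → run D
t=21: L0/L1/L2 = -/DF/- → run D
t=22: L0/L1/L2 = -/F/- → run F
t=23: L0/L1/L2 = -/F/- → run F
t=24: L0/L1/L2 = -/F/- → run F
t=25: L0/L1/L2 = -/F/- → run F
t=26: (idle)
t=27: (idle)
t=28: (idle)

running at tick 14 = F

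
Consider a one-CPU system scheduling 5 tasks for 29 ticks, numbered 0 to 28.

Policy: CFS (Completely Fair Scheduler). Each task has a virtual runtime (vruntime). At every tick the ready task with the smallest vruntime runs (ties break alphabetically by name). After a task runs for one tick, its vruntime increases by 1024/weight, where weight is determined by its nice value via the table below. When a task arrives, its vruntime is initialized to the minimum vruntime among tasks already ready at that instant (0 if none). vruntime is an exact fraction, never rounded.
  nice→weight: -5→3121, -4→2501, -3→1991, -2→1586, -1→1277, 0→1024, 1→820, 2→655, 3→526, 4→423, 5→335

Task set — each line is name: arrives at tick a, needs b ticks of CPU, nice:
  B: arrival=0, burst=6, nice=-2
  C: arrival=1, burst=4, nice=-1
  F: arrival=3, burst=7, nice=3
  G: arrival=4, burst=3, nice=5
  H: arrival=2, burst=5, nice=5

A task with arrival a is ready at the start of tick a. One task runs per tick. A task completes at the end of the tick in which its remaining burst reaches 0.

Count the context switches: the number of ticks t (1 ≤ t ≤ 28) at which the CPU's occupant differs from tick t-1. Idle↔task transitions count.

context switches = 22

t=0: vr[B=0] → run B
t=1: vr[B=512/793 C=512/793] → run B
t=2: vr[B=1024/793 C=512/793 H=512/793] → run C
t=3: vr[B=1024/793 C=1465856/1012661 F=512/793 H=512/793] → run F
t=4: vr[B=1024/793 C=1465856/1012661 F=540672/208559 G=512/793 H=512/793] → run G
t=5: vr[B=1024/793 C=1465856/1012661 F=540672/208559 G=983552/265655 H=512/793] → run H
t=6: vr[B=1024/793 C=1465856/1012661 F=540672/208559 G=983552/265655 H=983552/265655] → run B
t=7: vr[B=1536/793 C=1465856/1012661 F=540672/208559 G=983552/265655 H=983552/265655] → run C
t=8: vr[B=1536/793 C=2277888/1012661 F=540672/208559 G=983552/265655 H=983552/265655] → run B
t=9: vr[B=2048/793 C=2277888/1012661 F=540672/208559 G=983552/265655 H=983552/265655] → run C
t=10: vr[B=2048/793 C=3089920/1012661 F=540672/208559 G=983552/265655 H=983552/265655] → run B
t=11: vr[B=2560/793 C=3089920/1012661 F=540672/208559 G=983552/265655 H=983552/265655] → run F
t=12: vr[B=2560/793 C=3089920/1012661 F=946688/208559 G=983552/265655 H=983552/265655] → run C
t=13: vr[B=2560/793 F=946688/208559 G=983552/265655 H=983552/265655] → run B
t=14: vr[F=946688/208559 G=983552/265655 H=983552/265655] → run G
t=15: vr[F=946688/208559 G=1795584/265655 H=983552/265655] → run H
t=16: vr[F=946688/208559 G=1795584/265655 H=1795584/265655] → run F
t=17: vr[F=1352704/208559 G=1795584/265655 H=1795584/265655] → run F
t=18: vr[F=1758720/208559 G=1795584/265655 H=1795584/265655] → run G
t=19: vr[F=1758720/208559 H=1795584/265655] → run H
t=20: vr[F=1758720/208559 H=2607616/265655] → run F
t=21: vr[F=2164736/208559 H=2607616/265655] → run H
t=22: vr[F=2164736/208559 H=3419648/265655] → run F
t=23: vr[F=2570752/208559 H=3419648/265655] → run F
t=24: vr[H=3419648/265655] → run H
t=25: (idle)
t=26: (idle)
t=27: (idle)
t=28: (idle)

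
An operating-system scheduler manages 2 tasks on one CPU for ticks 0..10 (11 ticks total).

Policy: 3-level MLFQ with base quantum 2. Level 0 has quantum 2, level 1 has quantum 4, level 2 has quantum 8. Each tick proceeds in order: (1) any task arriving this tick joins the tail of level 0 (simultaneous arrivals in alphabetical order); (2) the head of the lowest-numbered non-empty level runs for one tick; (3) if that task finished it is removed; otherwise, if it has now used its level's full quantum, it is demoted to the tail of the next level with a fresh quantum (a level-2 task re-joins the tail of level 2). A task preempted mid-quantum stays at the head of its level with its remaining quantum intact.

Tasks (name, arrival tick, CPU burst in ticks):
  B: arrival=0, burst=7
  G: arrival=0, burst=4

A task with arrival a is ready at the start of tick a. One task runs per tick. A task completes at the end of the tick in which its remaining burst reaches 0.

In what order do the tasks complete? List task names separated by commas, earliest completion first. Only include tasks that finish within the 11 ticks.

t=0: L0/L1/L2 = BG/-/- → run B
t=1: L0/L1/L2 = BG/-/- → run B
t=2: L0/L1/L2 = G/B/- → run G
t=3: L0/L1/L2 = G/B/- → run G
t=4: L0/L1/L2 = -/BG/- → run B
t=5: L0/L1/L2 = -/BG/- → run B
t=6: L0/L1/L2 = -/BG/- → run B
t=7: L0/L1/L2 = -/BG/- → run B
t=8: L0/L1/L2 = -/G/B → run G
t=9: L0/L1/L2 = -/G/B → run G
t=10: L0/L1/L2 = -/-/B → run B

completion order = G, B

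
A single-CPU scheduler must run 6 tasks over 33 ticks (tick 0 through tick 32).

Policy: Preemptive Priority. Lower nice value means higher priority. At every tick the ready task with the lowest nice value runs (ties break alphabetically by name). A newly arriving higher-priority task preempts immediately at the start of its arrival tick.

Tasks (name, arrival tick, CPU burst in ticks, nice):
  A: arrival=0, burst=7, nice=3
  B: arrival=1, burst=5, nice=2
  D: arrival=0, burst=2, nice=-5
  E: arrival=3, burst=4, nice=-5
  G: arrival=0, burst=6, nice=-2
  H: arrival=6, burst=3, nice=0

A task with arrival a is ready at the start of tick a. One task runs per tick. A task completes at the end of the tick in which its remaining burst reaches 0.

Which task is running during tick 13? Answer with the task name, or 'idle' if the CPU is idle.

t=0: ready={A,D,G} → run D
t=1: ready={A,B,D,G} → run D
t=2: ready={A,B,G} → run G
t=3: ready={A,B,E,G} → run E
t=4: ready={A,B,E,G} → run E
t=5: ready={A,B,E,G} → run E
t=6: ready={A,B,E,G,H} → run E
t=7: ready={A,B,G,H} → run G
t=8: ready={A,B,G,H} → run G
t=9: ready={A,B,G,H} → run G
t=10: ready={A,B,G,H} → run G
t=11: ready={A,B,G,H} → run G
t=12: ready={A,B,H} → run H
t=13: ready={A,B,H} → run H
t=14: ready={A,B,H} → run H
t=15: ready={A,B} → run B
t=16: ready={A,B} → run B
t=17: ready={A,B} → run B
t=18: ready={A,B} → run B
t=19: ready={A,B} → run B
t=20: ready={A} → run A
t=21: ready={A} → run A
t=22: ready={A} → run A
t=23: ready={A} → run A
t=24: ready={A} → run A
t=25: ready={A} → run A
t=26: ready={A} → run A
t=27: (idle)
t=28: (idle)
t=29: (idle)
t=30: (idle)
t=31: (idle)
t=32: (idle)

running at tick 13 = H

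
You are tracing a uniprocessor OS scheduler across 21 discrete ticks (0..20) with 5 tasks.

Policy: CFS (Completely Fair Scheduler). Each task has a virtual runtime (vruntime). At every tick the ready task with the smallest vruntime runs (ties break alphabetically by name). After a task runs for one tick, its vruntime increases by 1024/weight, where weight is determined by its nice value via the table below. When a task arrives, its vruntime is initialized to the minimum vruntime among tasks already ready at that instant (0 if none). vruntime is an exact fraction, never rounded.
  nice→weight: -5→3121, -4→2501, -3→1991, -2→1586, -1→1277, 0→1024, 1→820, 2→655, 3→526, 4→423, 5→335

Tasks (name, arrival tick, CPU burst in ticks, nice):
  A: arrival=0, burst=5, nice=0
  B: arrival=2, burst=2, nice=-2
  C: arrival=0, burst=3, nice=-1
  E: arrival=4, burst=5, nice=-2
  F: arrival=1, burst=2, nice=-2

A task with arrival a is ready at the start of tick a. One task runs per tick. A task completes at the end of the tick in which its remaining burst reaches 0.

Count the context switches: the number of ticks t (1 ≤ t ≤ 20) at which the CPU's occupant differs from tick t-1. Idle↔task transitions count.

t=0: vr[A=0 C=0] → run A
t=1: vr[A=1 C=0 F=0] → run C
t=2: vr[A=1 B=0 C=1024/1277 F=0] → run B
t=3: vr[A=1 B=512/793 C=1024/1277 F=0] → run F
t=4: vr[A=1 B=512/793 C=1024/1277 E=512/793 F=512/793] → run B
t=5: vr[A=1 C=1024/1277 E=512/793 F=512/793] → run E
t=6: vr[A=1 C=1024/1277 E=1024/793 F=512/793] → run F
t=7: vr[A=1 C=1024/1277 E=1024/793] → run C
t=8: vr[A=1 C=2048/1277 E=1024/793] → run A
t=9: vr[A=2 C=2048/1277 E=1024/793] → run E
t=10: vr[A=2 C=2048/1277 E=1536/793] → run C
t=11: vr[A=2 E=1536/793] → run E
t=12: vr[A=2 E=2048/793] → run A
t=13: vr[A=3 E=2048/793] → run E
t=14: vr[A=3 E=2560/793] → run A
t=15: vr[A=4 E=2560/793] → run E
t=16: vr[A=4] → run A
t=17: (idle)
t=18: (idle)
t=19: (idle)
t=20: (idle)

context switches = 17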